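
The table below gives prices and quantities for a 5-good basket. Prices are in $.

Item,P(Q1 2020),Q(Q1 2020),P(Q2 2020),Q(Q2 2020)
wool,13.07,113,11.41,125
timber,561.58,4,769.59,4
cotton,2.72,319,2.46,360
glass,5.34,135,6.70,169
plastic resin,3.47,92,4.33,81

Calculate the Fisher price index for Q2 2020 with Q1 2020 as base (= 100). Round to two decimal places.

114.19

Laspeyres component (base-period weights):
ΣP(Q2 2020)Q(Q1 2020) = 11.41×113 + 769.59×4 + 2.46×319 + 6.70×135 + 4.33×92 = 1289.33 + 3078.36 + 784.74 + 904.5 + 398.36 = 6455.29
ΣP(Q1 2020)Q(Q1 2020) = 13.07×113 + 561.58×4 + 2.72×319 + 5.34×135 + 3.47×92 = 1476.91 + 2246.32 + 867.68 + 720.9 + 319.24 = 5631.05
L = 6455.29 / 5631.05 × 100 = 114.6374
Paasche component (current-period weights):
ΣP(Q2 2020)Q(Q2 2020) = 11.41×125 + 769.59×4 + 2.46×360 + 6.70×169 + 4.33×81 = 1426.25 + 3078.36 + 885.6 + 1132.3 + 350.73 = 6873.24
ΣP(Q1 2020)Q(Q2 2020) = 13.07×125 + 561.58×4 + 2.72×360 + 5.34×169 + 3.47×81 = 1633.75 + 2246.32 + 979.2 + 902.46 + 281.07 = 6042.8
P = 6873.24 / 6042.8 × 100 = 113.7426
Fisher = √(L × P) = √(114.6374 × 113.7426) = 114.1891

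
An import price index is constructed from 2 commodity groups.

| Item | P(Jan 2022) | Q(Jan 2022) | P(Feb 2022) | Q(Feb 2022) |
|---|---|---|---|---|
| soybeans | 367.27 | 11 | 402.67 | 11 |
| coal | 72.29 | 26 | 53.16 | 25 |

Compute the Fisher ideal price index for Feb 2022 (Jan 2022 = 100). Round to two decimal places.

Laspeyres component (base-period weights):
ΣP(Feb 2022)Q(Jan 2022) = 402.67×11 + 53.16×26 = 4429.37 + 1382.16 = 5811.53
ΣP(Jan 2022)Q(Jan 2022) = 367.27×11 + 72.29×26 = 4039.97 + 1879.54 = 5919.51
L = 5811.53 / 5919.51 × 100 = 98.1759
Paasche component (current-period weights):
ΣP(Feb 2022)Q(Feb 2022) = 402.67×11 + 53.16×25 = 4429.37 + 1329 = 5758.37
ΣP(Jan 2022)Q(Feb 2022) = 367.27×11 + 72.29×25 = 4039.97 + 1807.25 = 5847.22
P = 5758.37 / 5847.22 × 100 = 98.4805
Fisher = √(L × P) = √(98.1759 × 98.4805) = 98.3281

98.33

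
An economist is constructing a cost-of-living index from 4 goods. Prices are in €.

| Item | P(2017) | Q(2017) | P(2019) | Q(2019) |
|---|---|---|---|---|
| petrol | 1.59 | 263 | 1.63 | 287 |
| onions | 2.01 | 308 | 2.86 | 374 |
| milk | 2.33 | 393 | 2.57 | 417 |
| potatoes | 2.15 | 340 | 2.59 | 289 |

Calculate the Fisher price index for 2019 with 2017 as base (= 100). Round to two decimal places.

119.55

Laspeyres component (base-period weights):
ΣP(2019)Q(2017) = 1.63×263 + 2.86×308 + 2.57×393 + 2.59×340 = 428.69 + 880.88 + 1010.01 + 880.6 = 3200.18
ΣP(2017)Q(2017) = 1.59×263 + 2.01×308 + 2.33×393 + 2.15×340 = 418.17 + 619.08 + 915.69 + 731 = 2683.94
L = 3200.18 / 2683.94 × 100 = 119.2344
Paasche component (current-period weights):
ΣP(2019)Q(2019) = 1.63×287 + 2.86×374 + 2.57×417 + 2.59×289 = 467.81 + 1069.64 + 1071.69 + 748.51 = 3357.65
ΣP(2017)Q(2019) = 1.59×287 + 2.01×374 + 2.33×417 + 2.15×289 = 456.33 + 751.74 + 971.61 + 621.35 = 2801.03
P = 3357.65 / 2801.03 × 100 = 119.8720
Fisher = √(L × P) = √(119.2344 × 119.8720) = 119.5528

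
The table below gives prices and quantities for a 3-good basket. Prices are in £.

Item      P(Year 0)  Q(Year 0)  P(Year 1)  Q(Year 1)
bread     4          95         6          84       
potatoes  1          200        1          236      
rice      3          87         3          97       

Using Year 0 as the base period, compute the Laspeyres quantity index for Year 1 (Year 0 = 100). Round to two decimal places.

Laspeyres quantity index uses base-period prices as weights.
ΣP(Year 0)·Q(Year 1) = 4×84 + 1×236 + 3×97 = 336 + 236 + 291 = 863
ΣP(Year 0)·Q(Year 0) = 4×95 + 1×200 + 3×87 = 380 + 200 + 261 = 841
Index = 863 / 841 × 100 = 102.6159

102.62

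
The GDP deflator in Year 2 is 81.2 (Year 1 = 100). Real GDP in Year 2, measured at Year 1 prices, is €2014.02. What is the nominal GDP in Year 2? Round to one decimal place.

Nominal = Real × (Index/100) = 2014.02 × (81.2/100)
        = 2014.02 × 0.812 = 1635.3842

1635.4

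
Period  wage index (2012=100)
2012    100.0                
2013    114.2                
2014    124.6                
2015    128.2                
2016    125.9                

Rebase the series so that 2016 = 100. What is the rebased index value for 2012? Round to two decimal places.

79.43

Rebased(2012) = 100.0 / 125.9 × 100 = 79.4281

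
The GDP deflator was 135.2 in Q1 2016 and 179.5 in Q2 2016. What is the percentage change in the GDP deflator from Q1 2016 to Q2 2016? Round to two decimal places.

32.77%

Change = (179.5 − 135.2) / 135.2 × 100
       = 44.3 / 135.2 × 100 = 32.7663%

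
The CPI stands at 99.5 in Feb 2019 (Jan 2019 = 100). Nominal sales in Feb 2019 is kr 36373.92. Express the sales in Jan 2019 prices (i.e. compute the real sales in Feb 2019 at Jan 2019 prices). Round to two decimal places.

36556.70

Real = Nominal ÷ (Index/100) = 36373.92 ÷ (99.5/100)
     = 36373.92 ÷ 0.995 = 36556.7035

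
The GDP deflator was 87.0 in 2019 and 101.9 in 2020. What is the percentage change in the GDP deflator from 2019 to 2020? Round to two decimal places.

17.13%

Change = (101.9 − 87.0) / 87.0 × 100
       = 14.9 / 87.0 × 100 = 17.1264%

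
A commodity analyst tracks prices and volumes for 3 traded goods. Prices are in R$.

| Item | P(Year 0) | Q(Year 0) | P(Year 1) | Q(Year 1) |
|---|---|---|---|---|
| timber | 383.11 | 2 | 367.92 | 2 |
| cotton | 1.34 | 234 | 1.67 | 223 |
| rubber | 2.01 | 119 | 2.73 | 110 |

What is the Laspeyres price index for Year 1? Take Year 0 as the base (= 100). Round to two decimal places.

Laspeyres price index uses base-period quantities as weights.
ΣP(Year 1)·Q(Year 0) = 367.92×2 + 1.67×234 + 2.73×119 = 735.84 + 390.78 + 324.87 = 1451.49
ΣP(Year 0)·Q(Year 0) = 383.11×2 + 1.34×234 + 2.01×119 = 766.22 + 313.56 + 239.19 = 1318.97
Index = 1451.49 / 1318.97 × 100 = 110.0472

110.05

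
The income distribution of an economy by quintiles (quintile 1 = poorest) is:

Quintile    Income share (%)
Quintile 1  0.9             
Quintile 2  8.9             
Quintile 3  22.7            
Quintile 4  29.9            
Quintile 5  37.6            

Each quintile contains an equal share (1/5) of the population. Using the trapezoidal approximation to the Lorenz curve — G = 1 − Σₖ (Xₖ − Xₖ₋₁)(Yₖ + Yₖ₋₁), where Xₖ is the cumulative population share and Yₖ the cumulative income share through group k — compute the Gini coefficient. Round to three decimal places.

Cumulative income shares Yₖ: 0.0090, 0.0980, 0.3250, 0.6240, 1.0000
Σ (Xₖ−Xₖ₋₁)(Yₖ+Yₖ₋₁) = (1/5)(0.0090+0.0000) + (1/5)(0.0980+0.0090) + (1/5)(0.3250+0.0980) + (1/5)(0.6240+0.3250) + (1/5)(1.0000+0.6240)
  = 0.0018 + 0.0214 + 0.0846 + 0.1898 + 0.3248 = 0.6224
G = 1 − 0.6224 = 0.3776

0.378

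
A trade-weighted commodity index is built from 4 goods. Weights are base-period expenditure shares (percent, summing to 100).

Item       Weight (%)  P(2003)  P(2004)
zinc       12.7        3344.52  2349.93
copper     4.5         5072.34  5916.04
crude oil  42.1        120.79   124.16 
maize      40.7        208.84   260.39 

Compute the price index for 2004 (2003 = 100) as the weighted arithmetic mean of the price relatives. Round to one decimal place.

108.2

zinc: 12.7 × (2349.93/3344.52) = 12.7 × 0.702621 = 8.9233
copper: 4.5 × (5916.04/5072.34) = 4.5 × 1.166333 = 5.2485
crude oil: 42.1 × (124.16/120.79) = 42.1 × 1.027900 = 43.2746
maize: 40.7 × (260.39/208.84) = 40.7 × 1.246840 = 50.7464
Index = Σ wᵢ·(p₁ᵢ/p₀ᵢ) = 8.9233 + 5.2485 + 43.2746 + 50.7464 = 108.1927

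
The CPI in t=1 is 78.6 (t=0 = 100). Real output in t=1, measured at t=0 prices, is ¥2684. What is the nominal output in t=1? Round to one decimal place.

Nominal = Real × (Index/100) = 2684 × (78.6/100)
        = 2684 × 0.786 = 2109.6240

2109.6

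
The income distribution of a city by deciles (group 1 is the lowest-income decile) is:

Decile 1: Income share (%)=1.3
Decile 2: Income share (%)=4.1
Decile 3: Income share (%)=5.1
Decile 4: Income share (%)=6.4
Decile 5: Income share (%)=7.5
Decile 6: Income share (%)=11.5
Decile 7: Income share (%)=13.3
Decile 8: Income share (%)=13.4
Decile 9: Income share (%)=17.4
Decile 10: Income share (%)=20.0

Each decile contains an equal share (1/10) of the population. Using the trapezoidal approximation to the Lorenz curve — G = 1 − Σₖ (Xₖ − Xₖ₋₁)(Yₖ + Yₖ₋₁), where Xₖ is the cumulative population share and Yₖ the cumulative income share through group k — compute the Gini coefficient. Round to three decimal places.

Cumulative income shares Yₖ: 0.0130, 0.0540, 0.1050, 0.1690, 0.2440, 0.3590, 0.4920, 0.6260, 0.8000, 1.0000
Σ (Xₖ−Xₖ₋₁)(Yₖ+Yₖ₋₁) = (1/10)(0.0130+0.0000) + (1/10)(0.0540+0.0130) + (1/10)(0.1050+0.0540) + (1/10)(0.1690+0.1050) + (1/10)(0.2440+0.1690) + (1/10)(0.3590+0.2440) + (1/10)(0.4920+0.3590) + (1/10)(0.6260+0.4920) + (1/10)(0.8000+0.6260) + (1/10)(1.0000+0.8000)
  = 0.0013 + 0.0067 + 0.0159 + 0.0274 + 0.0413 + 0.0603 + 0.0851 + 0.1118 + 0.1426 + 0.1800 = 0.6724
G = 1 − 0.6724 = 0.3276

0.328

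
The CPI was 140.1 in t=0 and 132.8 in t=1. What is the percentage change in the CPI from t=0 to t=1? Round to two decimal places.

-5.21%

Change = (132.8 − 140.1) / 140.1 × 100
       = -7.3 / 140.1 × 100 = -5.2106%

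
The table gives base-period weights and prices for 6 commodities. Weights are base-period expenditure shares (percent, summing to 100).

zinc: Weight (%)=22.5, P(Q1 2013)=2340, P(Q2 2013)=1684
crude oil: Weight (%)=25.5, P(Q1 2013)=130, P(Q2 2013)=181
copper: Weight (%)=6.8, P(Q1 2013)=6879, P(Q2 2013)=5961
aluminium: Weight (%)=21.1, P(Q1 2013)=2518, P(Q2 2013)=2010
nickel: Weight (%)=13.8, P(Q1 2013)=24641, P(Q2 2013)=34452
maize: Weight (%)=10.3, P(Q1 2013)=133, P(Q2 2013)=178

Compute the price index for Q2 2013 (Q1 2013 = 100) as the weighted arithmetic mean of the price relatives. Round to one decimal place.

zinc: 22.5 × (1684/2340) = 22.5 × 0.719658 = 16.1923
crude oil: 25.5 × (181/130) = 25.5 × 1.392308 = 35.5038
copper: 6.8 × (5961/6879) = 6.8 × 0.866550 = 5.8925
aluminium: 21.1 × (2010/2518) = 21.1 × 0.798253 = 16.8431
nickel: 13.8 × (34452/24641) = 13.8 × 1.398158 = 19.2946
maize: 10.3 × (178/133) = 10.3 × 1.338346 = 13.7850
Index = Σ wᵢ·(p₁ᵢ/p₀ᵢ) = 16.1923 + 35.5038 + 5.8925 + 16.8431 + 19.2946 + 13.7850 = 107.5114

107.5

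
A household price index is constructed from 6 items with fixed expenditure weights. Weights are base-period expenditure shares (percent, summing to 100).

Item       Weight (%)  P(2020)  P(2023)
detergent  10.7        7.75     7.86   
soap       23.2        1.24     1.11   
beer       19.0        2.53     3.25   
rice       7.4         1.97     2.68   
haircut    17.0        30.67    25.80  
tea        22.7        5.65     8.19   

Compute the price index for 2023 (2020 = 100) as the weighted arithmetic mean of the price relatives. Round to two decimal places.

detergent: 10.7 × (7.86/7.75) = 10.7 × 1.014194 = 10.8519
soap: 23.2 × (1.11/1.24) = 23.2 × 0.895161 = 20.7677
beer: 19.0 × (3.25/2.53) = 19.0 × 1.284585 = 24.4071
rice: 7.4 × (2.68/1.97) = 7.4 × 1.360406 = 10.0670
haircut: 17.0 × (25.80/30.67) = 17.0 × 0.841213 = 14.3006
tea: 22.7 × (8.19/5.65) = 22.7 × 1.449558 = 32.9050
Index = Σ wᵢ·(p₁ᵢ/p₀ᵢ) = 10.8519 + 20.7677 + 24.4071 + 10.0670 + 14.3006 + 32.9050 = 113.2993

113.30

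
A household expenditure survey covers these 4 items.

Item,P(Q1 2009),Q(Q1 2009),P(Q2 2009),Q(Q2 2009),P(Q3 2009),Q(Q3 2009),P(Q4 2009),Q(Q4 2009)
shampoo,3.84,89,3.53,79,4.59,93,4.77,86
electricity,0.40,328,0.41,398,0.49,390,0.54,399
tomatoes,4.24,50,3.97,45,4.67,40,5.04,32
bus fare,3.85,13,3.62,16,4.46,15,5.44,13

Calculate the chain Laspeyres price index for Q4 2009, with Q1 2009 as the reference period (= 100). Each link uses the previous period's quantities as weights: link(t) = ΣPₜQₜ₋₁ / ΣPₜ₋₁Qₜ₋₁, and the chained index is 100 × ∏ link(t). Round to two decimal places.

Link Q1 2009→Q2 2009:
ΣP(Q2 2009)Q(Q1 2009) = 3.53×89 + 0.41×328 + 3.97×50 + 3.62×13 = 314.17 + 134.48 + 198.5 + 47.06 = 694.21
ΣP(Q1 2009)Q(Q1 2009) = 3.84×89 + 0.40×328 + 4.24×50 + 3.85×13 = 341.76 + 131.2 + 212 + 50.05 = 735.01
link = 694.21/735.01 = 0.944491
Link Q2 2009→Q3 2009:
ΣP(Q3 2009)Q(Q2 2009) = 4.59×79 + 0.49×398 + 4.67×45 + 4.46×16 = 362.61 + 195.02 + 210.15 + 71.36 = 839.14
ΣP(Q2 2009)Q(Q2 2009) = 3.53×79 + 0.41×398 + 3.97×45 + 3.62×16 = 278.87 + 163.18 + 178.65 + 57.92 = 678.62
link = 839.14/678.62 = 1.236539
Link Q3 2009→Q4 2009:
ΣP(Q4 2009)Q(Q3 2009) = 4.77×93 + 0.54×390 + 5.04×40 + 5.44×15 = 443.61 + 210.6 + 201.6 + 81.6 = 937.41
ΣP(Q3 2009)Q(Q3 2009) = 4.59×93 + 0.49×390 + 4.67×40 + 4.46×15 = 426.87 + 191.1 + 186.8 + 66.9 = 871.67
link = 937.41/871.67 = 1.075418
Chained index = 100 × 0.944491 × 1.236539 × 1.075418 = 125.5980

125.60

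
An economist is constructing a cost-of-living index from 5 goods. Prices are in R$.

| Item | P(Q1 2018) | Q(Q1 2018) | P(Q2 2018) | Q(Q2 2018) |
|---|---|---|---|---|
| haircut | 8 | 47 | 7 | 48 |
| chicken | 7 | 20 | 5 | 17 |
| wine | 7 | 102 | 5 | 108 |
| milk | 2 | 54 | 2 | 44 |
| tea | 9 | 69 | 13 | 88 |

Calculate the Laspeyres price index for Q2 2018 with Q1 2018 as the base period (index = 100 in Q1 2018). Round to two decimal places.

Laspeyres price index uses base-period quantities as weights.
ΣP(Q2 2018)·Q(Q1 2018) = 7×47 + 5×20 + 5×102 + 2×54 + 13×69 = 329 + 100 + 510 + 108 + 897 = 1944
ΣP(Q1 2018)·Q(Q1 2018) = 8×47 + 7×20 + 7×102 + 2×54 + 9×69 = 376 + 140 + 714 + 108 + 621 = 1959
Index = 1944 / 1959 × 100 = 99.2343

99.23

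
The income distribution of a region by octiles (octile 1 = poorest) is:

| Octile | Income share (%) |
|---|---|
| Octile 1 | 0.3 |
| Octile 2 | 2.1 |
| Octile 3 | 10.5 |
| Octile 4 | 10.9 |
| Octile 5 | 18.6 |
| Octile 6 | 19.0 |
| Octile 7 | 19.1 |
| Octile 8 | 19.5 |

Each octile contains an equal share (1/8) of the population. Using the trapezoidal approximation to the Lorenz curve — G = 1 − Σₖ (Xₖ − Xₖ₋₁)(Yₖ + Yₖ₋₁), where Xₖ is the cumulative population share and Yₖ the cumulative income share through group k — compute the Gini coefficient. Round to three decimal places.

Cumulative income shares Yₖ: 0.0030, 0.0240, 0.1290, 0.2380, 0.4240, 0.6140, 0.8050, 1.0000
Σ (Xₖ−Xₖ₋₁)(Yₖ+Yₖ₋₁) = (1/8)(0.0030+0.0000) + (1/8)(0.0240+0.0030) + (1/8)(0.1290+0.0240) + (1/8)(0.2380+0.1290) + (1/8)(0.4240+0.2380) + (1/8)(0.6140+0.4240) + (1/8)(0.8050+0.6140) + (1/8)(1.0000+0.8050)
  = 0.0004 + 0.0034 + 0.0191 + 0.0459 + 0.0828 + 0.1298 + 0.1774 + 0.2256 = 0.6843
G = 1 − 0.6843 = 0.3157

0.316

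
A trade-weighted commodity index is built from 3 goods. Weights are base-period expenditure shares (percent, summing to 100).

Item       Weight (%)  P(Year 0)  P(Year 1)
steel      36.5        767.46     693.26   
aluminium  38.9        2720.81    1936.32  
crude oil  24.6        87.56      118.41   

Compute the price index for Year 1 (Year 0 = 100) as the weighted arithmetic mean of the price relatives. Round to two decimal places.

steel: 36.5 × (693.26/767.46) = 36.5 × 0.903317 = 32.9711
aluminium: 38.9 × (1936.32/2720.81) = 38.9 × 0.711670 = 27.6840
crude oil: 24.6 × (118.41/87.56) = 24.6 × 1.352330 = 33.2673
Index = Σ wᵢ·(p₁ᵢ/p₀ᵢ) = 32.9711 + 27.6840 + 33.2673 = 93.9224

93.92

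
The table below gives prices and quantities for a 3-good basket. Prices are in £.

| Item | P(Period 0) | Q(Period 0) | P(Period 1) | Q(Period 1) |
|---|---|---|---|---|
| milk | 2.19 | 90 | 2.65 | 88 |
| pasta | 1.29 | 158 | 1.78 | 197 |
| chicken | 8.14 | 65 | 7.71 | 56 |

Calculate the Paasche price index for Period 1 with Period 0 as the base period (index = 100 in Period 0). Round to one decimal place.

Paasche price index uses current-period quantities as weights.
ΣP(Period 1)·Q(Period 1) = 2.65×88 + 1.78×197 + 7.71×56 = 233.2 + 350.66 + 431.76 = 1015.62
ΣP(Period 0)·Q(Period 1) = 2.19×88 + 1.29×197 + 8.14×56 = 192.72 + 254.13 + 455.84 = 902.69
Index = 1015.62 / 902.69 × 100 = 112.5104

112.5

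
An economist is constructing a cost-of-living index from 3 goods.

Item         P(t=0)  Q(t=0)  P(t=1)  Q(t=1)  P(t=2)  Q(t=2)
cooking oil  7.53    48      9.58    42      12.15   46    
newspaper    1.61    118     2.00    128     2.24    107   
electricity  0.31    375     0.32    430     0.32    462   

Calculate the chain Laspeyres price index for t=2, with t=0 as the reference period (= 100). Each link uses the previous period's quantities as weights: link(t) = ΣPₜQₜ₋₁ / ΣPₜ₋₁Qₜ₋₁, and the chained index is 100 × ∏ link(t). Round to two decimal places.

143.48

Link t=0→t=1:
ΣP(t=1)Q(t=0) = 9.58×48 + 2.00×118 + 0.32×375 = 459.84 + 236 + 120 = 815.84
ΣP(t=0)Q(t=0) = 7.53×48 + 1.61×118 + 0.31×375 = 361.44 + 189.98 + 116.25 = 667.67
link = 815.84/667.67 = 1.221921
Link t=1→t=2:
ΣP(t=2)Q(t=1) = 12.15×42 + 2.24×128 + 0.32×430 = 510.3 + 286.72 + 137.6 = 934.62
ΣP(t=1)Q(t=1) = 9.58×42 + 2.00×128 + 0.32×430 = 402.36 + 256 + 137.6 = 795.96
link = 934.62/795.96 = 1.174205
Chained index = 100 × 1.221921 × 1.174205 = 143.4785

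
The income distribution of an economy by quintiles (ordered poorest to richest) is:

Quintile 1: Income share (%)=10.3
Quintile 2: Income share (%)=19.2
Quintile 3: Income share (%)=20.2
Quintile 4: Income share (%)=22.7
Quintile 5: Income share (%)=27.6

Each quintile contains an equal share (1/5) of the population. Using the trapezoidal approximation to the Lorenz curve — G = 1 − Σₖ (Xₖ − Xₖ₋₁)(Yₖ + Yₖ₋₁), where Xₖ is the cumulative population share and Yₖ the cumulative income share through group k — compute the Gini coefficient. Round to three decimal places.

0.152

Cumulative income shares Yₖ: 0.1030, 0.2950, 0.4970, 0.7240, 1.0000
Σ (Xₖ−Xₖ₋₁)(Yₖ+Yₖ₋₁) = (1/5)(0.1030+0.0000) + (1/5)(0.2950+0.1030) + (1/5)(0.4970+0.2950) + (1/5)(0.7240+0.4970) + (1/5)(1.0000+0.7240)
  = 0.0206 + 0.0796 + 0.1584 + 0.2442 + 0.3448 = 0.8476
G = 1 − 0.8476 = 0.1524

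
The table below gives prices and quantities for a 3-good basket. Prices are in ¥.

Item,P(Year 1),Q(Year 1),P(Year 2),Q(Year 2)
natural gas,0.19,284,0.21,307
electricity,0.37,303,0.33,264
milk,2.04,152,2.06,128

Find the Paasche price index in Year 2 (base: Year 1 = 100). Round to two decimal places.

Paasche price index uses current-period quantities as weights.
ΣP(Year 2)·Q(Year 2) = 0.21×307 + 0.33×264 + 2.06×128 = 64.47 + 87.12 + 263.68 = 415.27
ΣP(Year 1)·Q(Year 2) = 0.19×307 + 0.37×264 + 2.04×128 = 58.33 + 97.68 + 261.12 = 417.13
Index = 415.27 / 417.13 × 100 = 99.5541

99.55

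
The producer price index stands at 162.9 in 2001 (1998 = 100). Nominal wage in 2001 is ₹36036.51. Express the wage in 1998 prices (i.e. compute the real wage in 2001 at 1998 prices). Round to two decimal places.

Real = Nominal ÷ (Index/100) = 36036.51 ÷ (162.9/100)
     = 36036.51 ÷ 1.629 = 22121.8600

22121.86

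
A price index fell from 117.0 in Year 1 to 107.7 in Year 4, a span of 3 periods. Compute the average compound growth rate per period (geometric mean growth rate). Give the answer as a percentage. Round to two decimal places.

-2.72%

Growth factor = (107.7/117.0)^(1/3) = (0.920513)^(1/3) = 0.972770
Growth rate = 0.972770 − 1 = -0.027230 = -2.7230%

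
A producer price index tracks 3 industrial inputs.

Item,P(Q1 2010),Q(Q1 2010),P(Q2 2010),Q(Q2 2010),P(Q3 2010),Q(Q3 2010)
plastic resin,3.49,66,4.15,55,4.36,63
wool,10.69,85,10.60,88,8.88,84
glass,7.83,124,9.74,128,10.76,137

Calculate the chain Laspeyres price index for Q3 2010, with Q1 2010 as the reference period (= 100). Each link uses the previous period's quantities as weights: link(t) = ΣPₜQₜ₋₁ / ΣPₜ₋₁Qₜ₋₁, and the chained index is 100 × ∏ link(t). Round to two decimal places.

112.49

Link Q1 2010→Q2 2010:
ΣP(Q2 2010)Q(Q1 2010) = 4.15×66 + 10.60×85 + 9.74×124 = 273.9 + 901 + 1207.76 = 2382.66
ΣP(Q1 2010)Q(Q1 2010) = 3.49×66 + 10.69×85 + 7.83×124 = 230.34 + 908.65 + 970.92 = 2109.91
link = 2382.66/2109.91 = 1.129271
Link Q2 2010→Q3 2010:
ΣP(Q3 2010)Q(Q2 2010) = 4.36×55 + 8.88×88 + 10.76×128 = 239.8 + 781.44 + 1377.28 = 2398.52
ΣP(Q2 2010)Q(Q2 2010) = 4.15×55 + 10.60×88 + 9.74×128 = 228.25 + 932.8 + 1246.72 = 2407.77
link = 2398.52/2407.77 = 0.996158
Chained index = 100 × 1.129271 × 0.996158 = 112.4933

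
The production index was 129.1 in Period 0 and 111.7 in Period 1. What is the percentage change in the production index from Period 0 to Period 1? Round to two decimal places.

Change = (111.7 − 129.1) / 129.1 × 100
       = -17.4 / 129.1 × 100 = -13.4779%

-13.48%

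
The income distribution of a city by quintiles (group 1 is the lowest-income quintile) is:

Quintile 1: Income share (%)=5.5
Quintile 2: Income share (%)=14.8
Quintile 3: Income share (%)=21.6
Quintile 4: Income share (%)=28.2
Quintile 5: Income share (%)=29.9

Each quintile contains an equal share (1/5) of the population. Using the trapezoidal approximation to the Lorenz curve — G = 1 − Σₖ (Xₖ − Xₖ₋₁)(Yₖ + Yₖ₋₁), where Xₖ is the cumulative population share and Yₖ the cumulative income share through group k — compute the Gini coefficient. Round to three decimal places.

Cumulative income shares Yₖ: 0.0550, 0.2030, 0.4190, 0.7010, 1.0000
Σ (Xₖ−Xₖ₋₁)(Yₖ+Yₖ₋₁) = (1/5)(0.0550+0.0000) + (1/5)(0.2030+0.0550) + (1/5)(0.4190+0.2030) + (1/5)(0.7010+0.4190) + (1/5)(1.0000+0.7010)
  = 0.0110 + 0.0516 + 0.1244 + 0.2240 + 0.3402 = 0.7512
G = 1 − 0.7512 = 0.2488

0.249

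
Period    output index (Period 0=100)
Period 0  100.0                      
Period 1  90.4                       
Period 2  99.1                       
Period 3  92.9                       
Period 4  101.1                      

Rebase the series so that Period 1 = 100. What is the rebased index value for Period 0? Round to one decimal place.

Rebased(Period 0) = 100.0 / 90.4 × 100 = 110.6195

110.6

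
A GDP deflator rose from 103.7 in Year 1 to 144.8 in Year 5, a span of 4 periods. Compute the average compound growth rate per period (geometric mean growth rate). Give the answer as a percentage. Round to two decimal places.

8.70%

Growth factor = (144.8/103.7)^(1/4) = (1.396336)^(1/4) = 1.087045
Growth rate = 1.087045 − 1 = 0.087045 = 8.7045%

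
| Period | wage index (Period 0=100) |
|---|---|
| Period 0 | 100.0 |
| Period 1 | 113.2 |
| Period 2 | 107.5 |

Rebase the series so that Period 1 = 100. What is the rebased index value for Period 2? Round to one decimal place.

Rebased(Period 2) = 107.5 / 113.2 × 100 = 94.9647

95.0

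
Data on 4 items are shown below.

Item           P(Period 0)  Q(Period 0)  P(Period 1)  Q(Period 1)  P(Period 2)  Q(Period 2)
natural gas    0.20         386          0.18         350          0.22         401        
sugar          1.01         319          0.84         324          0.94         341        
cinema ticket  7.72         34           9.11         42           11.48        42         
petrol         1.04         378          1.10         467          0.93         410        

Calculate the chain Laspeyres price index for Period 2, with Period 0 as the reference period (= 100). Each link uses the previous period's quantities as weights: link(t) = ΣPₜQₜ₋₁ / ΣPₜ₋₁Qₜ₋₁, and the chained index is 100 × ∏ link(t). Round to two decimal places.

Link Period 0→Period 1:
ΣP(Period 1)Q(Period 0) = 0.18×386 + 0.84×319 + 9.11×34 + 1.10×378 = 69.48 + 267.96 + 309.74 + 415.8 = 1062.98
ΣP(Period 0)Q(Period 0) = 0.20×386 + 1.01×319 + 7.72×34 + 1.04×378 = 77.2 + 322.19 + 262.48 + 393.12 = 1054.99
link = 1062.98/1054.99 = 1.007574
Link Period 1→Period 2:
ΣP(Period 2)Q(Period 1) = 0.22×350 + 0.94×324 + 11.48×42 + 0.93×467 = 77 + 304.56 + 482.16 + 434.31 = 1298.03
ΣP(Period 1)Q(Period 1) = 0.18×350 + 0.84×324 + 9.11×42 + 1.10×467 = 63 + 272.16 + 382.62 + 513.7 = 1231.48
link = 1298.03/1231.48 = 1.054041
Chained index = 100 × 1.007574 × 1.054041 = 106.2023

106.20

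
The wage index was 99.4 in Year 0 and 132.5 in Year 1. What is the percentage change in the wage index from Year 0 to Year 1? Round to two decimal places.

33.30%

Change = (132.5 − 99.4) / 99.4 × 100
       = 33.1 / 99.4 × 100 = 33.2998%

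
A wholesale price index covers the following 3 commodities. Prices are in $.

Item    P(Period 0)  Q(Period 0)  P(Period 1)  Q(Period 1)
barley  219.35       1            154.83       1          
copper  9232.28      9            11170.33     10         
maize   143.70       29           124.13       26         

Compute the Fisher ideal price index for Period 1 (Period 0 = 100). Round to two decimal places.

119.38

Laspeyres component (base-period weights):
ΣP(Period 1)Q(Period 0) = 154.83×1 + 11170.33×9 + 124.13×29 = 154.83 + 100532.97 + 3599.77 = 104287.57
ΣP(Period 0)Q(Period 0) = 219.35×1 + 9232.28×9 + 143.70×29 = 219.35 + 83090.52 + 4167.3 = 87477.17
L = 104287.57 / 87477.17 × 100 = 119.2169
Paasche component (current-period weights):
ΣP(Period 1)Q(Period 1) = 154.83×1 + 11170.33×10 + 124.13×26 = 154.83 + 111703.3 + 3227.38 = 115085.51
ΣP(Period 0)Q(Period 1) = 219.35×1 + 9232.28×10 + 143.70×26 = 219.35 + 92322.8 + 3736.2 = 96278.35
P = 115085.51 / 96278.35 × 100 = 119.5342
Fisher = √(L × P) = √(119.2169 × 119.5342) = 119.3754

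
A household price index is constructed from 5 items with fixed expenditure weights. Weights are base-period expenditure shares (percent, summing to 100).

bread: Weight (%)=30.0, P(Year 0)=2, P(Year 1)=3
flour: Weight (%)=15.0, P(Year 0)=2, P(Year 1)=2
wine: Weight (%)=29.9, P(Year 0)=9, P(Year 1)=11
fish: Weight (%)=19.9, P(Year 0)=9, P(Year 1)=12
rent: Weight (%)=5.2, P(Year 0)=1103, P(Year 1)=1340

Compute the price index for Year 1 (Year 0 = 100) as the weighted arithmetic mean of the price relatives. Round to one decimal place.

bread: 30.0 × (3/2) = 30.0 × 1.500000 = 45.0000
flour: 15.0 × (2/2) = 15.0 × 1.000000 = 15.0000
wine: 29.9 × (11/9) = 29.9 × 1.222222 = 36.5444
fish: 19.9 × (12/9) = 19.9 × 1.333333 = 26.5333
rent: 5.2 × (1340/1103) = 5.2 × 1.214869 = 6.3173
Index = Σ wᵢ·(p₁ᵢ/p₀ᵢ) = 45.0000 + 15.0000 + 36.5444 + 26.5333 + 6.3173 = 129.3951

129.4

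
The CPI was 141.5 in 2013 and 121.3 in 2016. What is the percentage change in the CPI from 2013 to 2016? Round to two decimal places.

-14.28%

Change = (121.3 − 141.5) / 141.5 × 100
       = -20.2 / 141.5 × 100 = -14.2756%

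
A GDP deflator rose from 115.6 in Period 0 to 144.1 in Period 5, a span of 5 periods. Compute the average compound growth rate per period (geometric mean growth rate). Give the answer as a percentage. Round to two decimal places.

Growth factor = (144.1/115.6)^(1/5) = (1.246540)^(1/5) = 1.045060
Growth rate = 1.045060 − 1 = 0.045060 = 4.5060%

4.51%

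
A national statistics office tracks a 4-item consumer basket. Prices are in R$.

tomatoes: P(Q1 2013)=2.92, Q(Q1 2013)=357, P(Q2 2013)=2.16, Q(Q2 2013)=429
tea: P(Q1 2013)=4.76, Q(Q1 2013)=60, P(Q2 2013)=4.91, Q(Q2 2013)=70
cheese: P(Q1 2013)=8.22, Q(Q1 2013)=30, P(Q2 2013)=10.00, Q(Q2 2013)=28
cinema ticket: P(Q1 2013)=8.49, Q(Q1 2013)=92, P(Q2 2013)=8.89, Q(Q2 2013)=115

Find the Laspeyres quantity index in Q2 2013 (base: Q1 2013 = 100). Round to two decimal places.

118.54

Laspeyres quantity index uses base-period prices as weights.
ΣP(Q1 2013)·Q(Q2 2013) = 2.92×429 + 4.76×70 + 8.22×28 + 8.49×115 = 1252.68 + 333.2 + 230.16 + 976.35 = 2792.39
ΣP(Q1 2013)·Q(Q1 2013) = 2.92×357 + 4.76×60 + 8.22×30 + 8.49×92 = 1042.44 + 285.6 + 246.6 + 781.08 = 2355.72
Index = 2792.39 / 2355.72 × 100 = 118.5366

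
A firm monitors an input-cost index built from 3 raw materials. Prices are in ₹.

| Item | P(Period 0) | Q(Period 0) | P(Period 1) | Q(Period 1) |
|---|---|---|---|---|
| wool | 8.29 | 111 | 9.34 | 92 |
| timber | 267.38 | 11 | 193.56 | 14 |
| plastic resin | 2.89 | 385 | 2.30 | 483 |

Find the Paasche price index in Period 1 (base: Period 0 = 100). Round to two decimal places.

Paasche price index uses current-period quantities as weights.
ΣP(Period 1)·Q(Period 1) = 9.34×92 + 193.56×14 + 2.30×483 = 859.28 + 2709.84 + 1110.9 = 4680.02
ΣP(Period 0)·Q(Period 1) = 8.29×92 + 267.38×14 + 2.89×483 = 762.68 + 3743.32 + 1395.87 = 5901.87
Index = 4680.02 / 5901.87 × 100 = 79.2972

79.30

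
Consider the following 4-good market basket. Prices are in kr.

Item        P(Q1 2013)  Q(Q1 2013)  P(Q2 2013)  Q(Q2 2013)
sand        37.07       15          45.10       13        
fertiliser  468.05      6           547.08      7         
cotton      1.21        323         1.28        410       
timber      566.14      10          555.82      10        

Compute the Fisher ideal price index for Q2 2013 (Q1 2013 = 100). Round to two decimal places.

Laspeyres component (base-period weights):
ΣP(Q2 2013)Q(Q1 2013) = 45.10×15 + 547.08×6 + 1.28×323 + 555.82×10 = 676.5 + 3282.48 + 413.44 + 5558.2 = 9930.62
ΣP(Q1 2013)Q(Q1 2013) = 37.07×15 + 468.05×6 + 1.21×323 + 566.14×10 = 556.05 + 2808.3 + 390.83 + 5661.4 = 9416.58
L = 9930.62 / 9416.58 × 100 = 105.4589
Paasche component (current-period weights):
ΣP(Q2 2013)Q(Q2 2013) = 45.10×13 + 547.08×7 + 1.28×410 + 555.82×10 = 586.3 + 3829.56 + 524.8 + 5558.2 = 10498.86
ΣP(Q1 2013)Q(Q2 2013) = 37.07×13 + 468.05×7 + 1.21×410 + 566.14×10 = 481.91 + 3276.35 + 496.1 + 5661.4 = 9915.76
P = 10498.86 / 9915.76 × 100 = 105.8805
Fisher = √(L × P) = √(105.4589 × 105.8805) = 105.6695

105.67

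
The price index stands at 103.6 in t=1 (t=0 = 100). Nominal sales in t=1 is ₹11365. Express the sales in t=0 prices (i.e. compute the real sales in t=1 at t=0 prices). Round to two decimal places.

10970.08

Real = Nominal ÷ (Index/100) = 11365 ÷ (103.6/100)
     = 11365 ÷ 1.036 = 10970.0772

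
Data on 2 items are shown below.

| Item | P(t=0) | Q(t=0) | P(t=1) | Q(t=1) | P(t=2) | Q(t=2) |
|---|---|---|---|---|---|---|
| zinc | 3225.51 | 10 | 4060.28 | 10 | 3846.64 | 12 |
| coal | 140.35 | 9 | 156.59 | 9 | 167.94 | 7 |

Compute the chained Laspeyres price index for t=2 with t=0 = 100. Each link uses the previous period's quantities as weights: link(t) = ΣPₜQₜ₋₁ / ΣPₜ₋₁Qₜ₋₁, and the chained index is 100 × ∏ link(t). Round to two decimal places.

Link t=0→t=1:
ΣP(t=1)Q(t=0) = 4060.28×10 + 156.59×9 = 40602.8 + 1409.31 = 42012.11
ΣP(t=0)Q(t=0) = 3225.51×10 + 140.35×9 = 32255.1 + 1263.15 = 33518.25
link = 42012.11/33518.25 = 1.253410
Link t=1→t=2:
ΣP(t=2)Q(t=1) = 3846.64×10 + 167.94×9 = 38466.4 + 1511.46 = 39977.86
ΣP(t=1)Q(t=1) = 4060.28×10 + 156.59×9 = 40602.8 + 1409.31 = 42012.11
link = 39977.86/42012.11 = 0.951579
Chained index = 100 × 1.253410 × 0.951579 = 119.2719

119.27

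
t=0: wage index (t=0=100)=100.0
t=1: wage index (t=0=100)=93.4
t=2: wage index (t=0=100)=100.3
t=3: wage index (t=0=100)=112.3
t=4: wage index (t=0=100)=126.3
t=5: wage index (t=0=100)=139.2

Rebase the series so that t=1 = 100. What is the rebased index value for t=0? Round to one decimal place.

Rebased(t=0) = 100.0 / 93.4 × 100 = 107.0664

107.1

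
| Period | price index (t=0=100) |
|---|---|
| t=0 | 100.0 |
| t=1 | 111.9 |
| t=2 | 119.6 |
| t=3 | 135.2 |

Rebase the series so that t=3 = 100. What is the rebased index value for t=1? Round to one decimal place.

Rebased(t=1) = 111.9 / 135.2 × 100 = 82.7663

82.8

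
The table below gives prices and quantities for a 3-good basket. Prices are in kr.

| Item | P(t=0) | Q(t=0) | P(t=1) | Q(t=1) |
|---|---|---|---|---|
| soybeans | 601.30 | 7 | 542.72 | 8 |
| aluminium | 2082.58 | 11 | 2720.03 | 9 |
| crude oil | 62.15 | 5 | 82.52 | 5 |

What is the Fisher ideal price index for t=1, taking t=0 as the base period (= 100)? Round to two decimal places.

Laspeyres component (base-period weights):
ΣP(t=1)Q(t=0) = 542.72×7 + 2720.03×11 + 82.52×5 = 3799.04 + 29920.33 + 412.6 = 34131.97
ΣP(t=0)Q(t=0) = 601.30×7 + 2082.58×11 + 62.15×5 = 4209.1 + 22908.38 + 310.75 = 27428.23
L = 34131.97 / 27428.23 × 100 = 124.4410
Paasche component (current-period weights):
ΣP(t=1)Q(t=1) = 542.72×8 + 2720.03×9 + 82.52×5 = 4341.76 + 24480.27 + 412.6 = 29234.63
ΣP(t=0)Q(t=1) = 601.30×8 + 2082.58×9 + 62.15×5 = 4810.4 + 18743.22 + 310.75 = 23864.37
P = 29234.63 / 23864.37 × 100 = 122.5033
Fisher = √(L × P) = √(124.4410 × 122.5033) = 123.4683

123.47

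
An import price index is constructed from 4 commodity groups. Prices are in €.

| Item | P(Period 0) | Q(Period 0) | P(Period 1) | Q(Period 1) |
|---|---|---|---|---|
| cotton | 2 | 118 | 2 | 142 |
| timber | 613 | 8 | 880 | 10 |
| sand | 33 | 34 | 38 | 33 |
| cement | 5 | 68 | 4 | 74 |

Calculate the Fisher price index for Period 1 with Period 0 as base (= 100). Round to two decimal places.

Laspeyres component (base-period weights):
ΣP(Period 1)Q(Period 0) = 2×118 + 880×8 + 38×34 + 4×68 = 236 + 7040 + 1292 + 272 = 8840
ΣP(Period 0)Q(Period 0) = 2×118 + 613×8 + 33×34 + 5×68 = 236 + 4904 + 1122 + 340 = 6602
L = 8840 / 6602 × 100 = 133.8988
Paasche component (current-period weights):
ΣP(Period 1)Q(Period 1) = 2×142 + 880×10 + 38×33 + 4×74 = 284 + 8800 + 1254 + 296 = 10634
ΣP(Period 0)Q(Period 1) = 2×142 + 613×10 + 33×33 + 5×74 = 284 + 6130 + 1089 + 370 = 7873
P = 10634 / 7873 × 100 = 135.0692
Fisher = √(L × P) = √(133.8988 × 135.0692) = 134.4827

134.48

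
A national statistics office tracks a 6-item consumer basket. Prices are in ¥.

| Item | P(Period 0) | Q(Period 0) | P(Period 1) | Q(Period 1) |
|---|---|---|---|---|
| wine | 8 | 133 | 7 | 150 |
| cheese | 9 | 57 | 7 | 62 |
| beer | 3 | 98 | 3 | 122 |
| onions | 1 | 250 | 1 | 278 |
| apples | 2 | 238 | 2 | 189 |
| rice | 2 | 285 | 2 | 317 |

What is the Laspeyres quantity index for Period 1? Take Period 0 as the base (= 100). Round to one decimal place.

Laspeyres quantity index uses base-period prices as weights.
ΣP(Period 0)·Q(Period 1) = 8×150 + 9×62 + 3×122 + 1×278 + 2×189 + 2×317 = 1200 + 558 + 366 + 278 + 378 + 634 = 3414
ΣP(Period 0)·Q(Period 0) = 8×133 + 9×57 + 3×98 + 1×250 + 2×238 + 2×285 = 1064 + 513 + 294 + 250 + 476 + 570 = 3167
Index = 3414 / 3167 × 100 = 107.7992

107.8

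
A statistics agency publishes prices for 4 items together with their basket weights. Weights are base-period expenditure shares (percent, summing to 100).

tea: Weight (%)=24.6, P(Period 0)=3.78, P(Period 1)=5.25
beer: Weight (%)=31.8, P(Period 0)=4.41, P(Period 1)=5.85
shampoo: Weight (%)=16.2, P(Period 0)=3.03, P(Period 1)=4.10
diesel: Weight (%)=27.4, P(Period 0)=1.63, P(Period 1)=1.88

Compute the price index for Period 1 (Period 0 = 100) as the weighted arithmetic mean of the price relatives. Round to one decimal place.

129.9

tea: 24.6 × (5.25/3.78) = 24.6 × 1.388889 = 34.1667
beer: 31.8 × (5.85/4.41) = 31.8 × 1.326531 = 42.1837
shampoo: 16.2 × (4.10/3.03) = 16.2 × 1.353135 = 21.9208
diesel: 27.4 × (1.88/1.63) = 27.4 × 1.153374 = 31.6025
Index = Σ wᵢ·(p₁ᵢ/p₀ᵢ) = 34.1667 + 42.1837 + 21.9208 + 31.6025 = 129.8736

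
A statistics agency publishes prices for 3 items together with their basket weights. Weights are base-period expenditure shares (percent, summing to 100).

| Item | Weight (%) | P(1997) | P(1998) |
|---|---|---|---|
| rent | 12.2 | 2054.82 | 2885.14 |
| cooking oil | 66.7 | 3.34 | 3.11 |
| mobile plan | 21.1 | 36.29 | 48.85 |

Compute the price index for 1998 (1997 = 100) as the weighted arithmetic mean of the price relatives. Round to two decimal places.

rent: 12.2 × (2885.14/2054.82) = 12.2 × 1.404084 = 17.1298
cooking oil: 66.7 × (3.11/3.34) = 66.7 × 0.931138 = 62.1069
mobile plan: 21.1 × (48.85/36.29) = 21.1 × 1.346101 = 28.4027
Index = Σ wᵢ·(p₁ᵢ/p₀ᵢ) = 17.1298 + 62.1069 + 28.4027 = 107.6394

107.64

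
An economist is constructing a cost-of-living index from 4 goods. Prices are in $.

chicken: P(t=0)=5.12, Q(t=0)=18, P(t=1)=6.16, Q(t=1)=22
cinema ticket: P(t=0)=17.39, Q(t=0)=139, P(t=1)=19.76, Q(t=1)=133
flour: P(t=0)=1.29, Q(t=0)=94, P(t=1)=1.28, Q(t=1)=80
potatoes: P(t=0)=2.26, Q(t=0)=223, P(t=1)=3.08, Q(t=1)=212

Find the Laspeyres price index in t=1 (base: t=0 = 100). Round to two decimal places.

Laspeyres price index uses base-period quantities as weights.
ΣP(t=1)·Q(t=0) = 6.16×18 + 19.76×139 + 1.28×94 + 3.08×223 = 110.88 + 2746.64 + 120.32 + 686.84 = 3664.68
ΣP(t=0)·Q(t=0) = 5.12×18 + 17.39×139 + 1.29×94 + 2.26×223 = 92.16 + 2417.21 + 121.26 + 503.98 = 3134.61
Index = 3664.68 / 3134.61 × 100 = 116.9102

116.91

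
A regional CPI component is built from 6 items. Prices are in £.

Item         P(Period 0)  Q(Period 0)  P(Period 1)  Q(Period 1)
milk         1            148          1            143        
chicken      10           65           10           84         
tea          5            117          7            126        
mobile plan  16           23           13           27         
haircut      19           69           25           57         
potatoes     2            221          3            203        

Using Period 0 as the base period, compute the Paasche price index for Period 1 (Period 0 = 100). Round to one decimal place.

Paasche price index uses current-period quantities as weights.
ΣP(Period 1)·Q(Period 1) = 1×143 + 10×84 + 7×126 + 13×27 + 25×57 + 3×203 = 143 + 840 + 882 + 351 + 1425 + 609 = 4250
ΣP(Period 0)·Q(Period 1) = 1×143 + 10×84 + 5×126 + 16×27 + 19×57 + 2×203 = 143 + 840 + 630 + 432 + 1083 + 406 = 3534
Index = 4250 / 3534 × 100 = 120.2603

120.3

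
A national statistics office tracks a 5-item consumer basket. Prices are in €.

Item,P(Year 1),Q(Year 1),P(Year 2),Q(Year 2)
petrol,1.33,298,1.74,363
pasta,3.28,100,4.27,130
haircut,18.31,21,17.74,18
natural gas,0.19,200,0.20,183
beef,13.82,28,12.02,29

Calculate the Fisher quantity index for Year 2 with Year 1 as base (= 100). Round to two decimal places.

Laspeyres component (base-period weights):
ΣP(Year 1)Q(Year 2) = 1.33×363 + 3.28×130 + 18.31×18 + 0.19×183 + 13.82×29 = 482.79 + 426.4 + 329.58 + 34.77 + 400.78 = 1674.32
ΣP(Year 1)Q(Year 1) = 1.33×298 + 3.28×100 + 18.31×21 + 0.19×200 + 13.82×28 = 396.34 + 328 + 384.51 + 38 + 386.96 = 1533.81
L = 1674.32 / 1533.81 × 100 = 109.1608
Paasche component (current-period weights):
ΣP(Year 2)Q(Year 2) = 1.74×363 + 4.27×130 + 17.74×18 + 0.20×183 + 12.02×29 = 631.62 + 555.1 + 319.32 + 36.6 + 348.58 = 1891.22
ΣP(Year 2)Q(Year 1) = 1.74×298 + 4.27×100 + 17.74×21 + 0.20×200 + 12.02×28 = 518.52 + 427 + 372.54 + 40 + 336.56 = 1694.62
P = 1891.22 / 1694.62 × 100 = 111.6014
Fisher = √(L × P) = √(109.1608 × 111.6014) = 110.3744

110.37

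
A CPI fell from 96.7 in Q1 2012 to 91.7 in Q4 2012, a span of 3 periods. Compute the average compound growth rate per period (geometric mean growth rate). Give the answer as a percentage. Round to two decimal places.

Growth factor = (91.7/96.7)^(1/3) = (0.948294)^(1/3) = 0.982459
Growth rate = 0.982459 − 1 = -0.017541 = -1.7541%

-1.75%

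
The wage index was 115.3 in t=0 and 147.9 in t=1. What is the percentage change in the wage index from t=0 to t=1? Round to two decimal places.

28.27%

Change = (147.9 − 115.3) / 115.3 × 100
       = 32.6 / 115.3 × 100 = 28.2741%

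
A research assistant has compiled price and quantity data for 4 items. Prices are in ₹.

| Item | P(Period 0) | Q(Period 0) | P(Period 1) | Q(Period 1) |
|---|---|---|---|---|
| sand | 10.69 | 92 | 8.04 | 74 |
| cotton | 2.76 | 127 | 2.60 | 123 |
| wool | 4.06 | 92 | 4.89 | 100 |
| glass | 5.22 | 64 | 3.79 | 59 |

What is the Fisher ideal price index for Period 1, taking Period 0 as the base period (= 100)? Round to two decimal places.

87.27

Laspeyres component (base-period weights):
ΣP(Period 1)Q(Period 0) = 8.04×92 + 2.60×127 + 4.89×92 + 3.79×64 = 739.68 + 330.2 + 449.88 + 242.56 = 1762.32
ΣP(Period 0)Q(Period 0) = 10.69×92 + 2.76×127 + 4.06×92 + 5.22×64 = 983.48 + 350.52 + 373.52 + 334.08 = 2041.6
L = 1762.32 / 2041.6 × 100 = 86.3205
Paasche component (current-period weights):
ΣP(Period 1)Q(Period 1) = 8.04×74 + 2.60×123 + 4.89×100 + 3.79×59 = 594.96 + 319.8 + 489 + 223.61 = 1627.37
ΣP(Period 0)Q(Period 1) = 10.69×74 + 2.76×123 + 4.06×100 + 5.22×59 = 791.06 + 339.48 + 406 + 307.98 = 1844.52
P = 1627.37 / 1844.52 × 100 = 88.2273
Fisher = √(L × P) = √(86.3205 × 88.2273) = 87.2687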